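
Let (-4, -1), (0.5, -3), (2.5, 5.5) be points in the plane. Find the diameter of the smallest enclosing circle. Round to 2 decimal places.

9.36

Call the three points A, B, C in the order given.
Side lengths²: AB² = 24.25, AC² = 84.5, BC² = 76.25.
Since AC² = 84.5 < 76.25 + 24.25 = 100.5, the triangle is acute, so the smallest enclosing circle is the circumcircle.
Circumcentre = (-7/52, 85/52), r² = 29585/1352.
Diameter = 2r = 2√(29585/1352) ≈ 9.36.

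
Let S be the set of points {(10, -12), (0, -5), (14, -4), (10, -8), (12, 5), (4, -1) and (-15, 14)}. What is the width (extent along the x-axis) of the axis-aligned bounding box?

29

max x = 14, min x = -15, so width = 29.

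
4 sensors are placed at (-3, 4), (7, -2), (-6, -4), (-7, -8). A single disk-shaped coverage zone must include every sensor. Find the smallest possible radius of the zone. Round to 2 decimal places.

7.80

By Welzl's lemma the MEC is supported by two points (diametrically opposite) or three points (on a circumcircle).
The minimum enclosing circle is determined by three boundary points: (-3, 4), (7, -2), (-7, -8).
Their circumcentre is (-2/3, -31/9) with r² = 4930/81.
The farthest remaining point (-6, -4) is at distance² 2329/81 ≤ 4930/81.
r = √(4930/81) ≈ 7.80.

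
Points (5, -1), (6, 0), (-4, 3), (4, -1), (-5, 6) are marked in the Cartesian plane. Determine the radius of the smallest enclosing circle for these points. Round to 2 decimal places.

6.26

By Welzl's lemma the MEC is supported by two points (diametrically opposite) or three points (on a circumcircle).
The farthest pair is (6, 0)–(-5, 6) with squared distance 157. The circle on this segment as diameter has centre (0.5, 3) and r² = 157/4 = 39.25.
Check (5, -1): distance² to centre = 36.25 ≤ 39.25, so it lies inside.
All remaining points lie in this disk, and no smaller disk contains both endpoints, so this is the minimum enclosing circle.
r = √(39.25) ≈ 6.26.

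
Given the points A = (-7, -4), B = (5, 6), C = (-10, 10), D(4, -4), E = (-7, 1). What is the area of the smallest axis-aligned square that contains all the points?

225

The bounding box has width 15 and height 14.
An axis-aligned square enclosing the set must have side ≥ max(width, height).
So the minimum side is max(15, 14) = 15.
Area = 15² = 225.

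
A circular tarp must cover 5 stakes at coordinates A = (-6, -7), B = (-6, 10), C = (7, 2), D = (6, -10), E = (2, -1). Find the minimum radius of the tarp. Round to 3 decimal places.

11.662

The farthest pair is B–D with squared distance 544. The circle on this segment as diameter has centre (0, 0) and r² = 544/4 = 136.
Check A: distance² to centre = 85 ≤ 136, so it lies inside.
All remaining points lie in this disk, and no smaller disk contains both endpoints, so this is the minimum enclosing circle.
r = √136 ≈ 11.662.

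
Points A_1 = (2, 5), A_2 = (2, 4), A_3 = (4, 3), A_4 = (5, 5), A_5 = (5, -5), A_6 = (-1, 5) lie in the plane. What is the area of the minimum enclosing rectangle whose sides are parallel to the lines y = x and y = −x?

In coordinates u = x + y, v = x − y the rectangle is axis-aligned; the map (x,y)→(u,v) scales areas by 2.
u-values: 7, 6, 7, 10, 0, 4; range = 10 − 0 = 10.
v-values: -3, -2, 1, 0, 10, -6; range = 10 − (-6) = 16.
Area = (10 × 16) / 2 = 80.

80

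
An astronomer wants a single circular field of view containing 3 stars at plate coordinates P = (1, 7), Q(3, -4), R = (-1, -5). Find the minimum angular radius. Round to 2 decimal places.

6.08

Side lengths²: PQ² = 125, PR² = 148, QR² = 17.
Since PR² = 148 ≥ 125 + 17 = 142, the angle opposite PR is not acute, so the smallest enclosing circle has PR as diameter.
Centre = midpoint of PR = (0, 1), r² = 148/4 = 37.
r = √37 ≈ 6.08.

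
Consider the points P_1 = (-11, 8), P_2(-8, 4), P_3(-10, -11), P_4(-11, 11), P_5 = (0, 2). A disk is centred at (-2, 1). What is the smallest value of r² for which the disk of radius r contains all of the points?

208

The required radius is the distance from (-2, 1) to the farthest point.
Squared distances: 130, 45, 208, 181, 5.
Maximum is 208, attained at P_3.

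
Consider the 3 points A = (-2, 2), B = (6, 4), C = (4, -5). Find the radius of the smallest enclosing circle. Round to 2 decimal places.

Side lengths²: AB² = 68, AC² = 85, BC² = 85.
Since BC² = 85 < 85 + 68 = 153, the triangle is acute, so the smallest enclosing circle is the circumcircle.
Circumcentre = (2.75, 0), r² = 26.5625.
r = √(26.5625) ≈ 5.15.

5.15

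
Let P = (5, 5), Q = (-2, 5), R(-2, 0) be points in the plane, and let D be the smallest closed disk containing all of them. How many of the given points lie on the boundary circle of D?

Side lengths²: PQ² = 49, PR² = 74, QR² = 25.
Since PR² = 74 ≥ 49 + 25 = 74, the angle opposite PR is not acute, so the smallest enclosing circle has PR as diameter.
Centre = midpoint of PR = (1.5, 2.5), r² = 74/4 = 18.5.
The points at distance exactly r from the centre are P, Q, R — 3 points.

3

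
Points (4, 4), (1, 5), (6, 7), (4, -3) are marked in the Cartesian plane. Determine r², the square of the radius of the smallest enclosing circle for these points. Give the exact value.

The minimum enclosing circle of a finite set is fixed by two of the points (as a diameter) or three (as a circumcircle).
The farthest pair is (6, 7)–(4, -3) with squared distance 104. The circle on this segment as diameter has centre (5, 2) and r² = 104/4 = 26.
Check (4, 4): distance² to centre = 5 ≤ 26, so it lies inside.
All remaining points lie in this disk, and no smaller disk contains both endpoints, so this is the minimum enclosing circle.

26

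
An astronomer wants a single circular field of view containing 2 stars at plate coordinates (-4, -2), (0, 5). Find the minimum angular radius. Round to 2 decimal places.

4.03

The smallest circle enclosing two points has them as diameter endpoints.
Centre = midpoint = (-2, 1.5); r² = |(-4, -2)−(0, 5)|²/4 = 65/4 = 16.25.
r = √(16.25) ≈ 4.03.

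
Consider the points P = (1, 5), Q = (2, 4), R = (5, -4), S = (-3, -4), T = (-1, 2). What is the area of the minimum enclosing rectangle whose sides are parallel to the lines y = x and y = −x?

84.5

In coordinates u = x + y, v = x − y the rectangle is axis-aligned; the map (x,y)→(u,v) scales areas by 2.
u-values: 6, 6, 1, -7, 1; range = 6 − (-7) = 13.
v-values: -4, -2, 9, 1, -3; range = 9 − (-4) = 13.
Area = (13 × 13) / 2 = 84.5.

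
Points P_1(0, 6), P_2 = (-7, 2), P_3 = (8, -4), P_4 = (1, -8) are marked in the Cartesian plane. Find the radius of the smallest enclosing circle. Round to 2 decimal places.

8.08

A smallest enclosing disk is always determined by at most three of the input points on its boundary.
The farthest pair is P_2–P_3 with squared distance 261. The circle on this segment as diameter has centre (0.5, -1) and r² = 261/4 = 65.25.
Check P_1: distance² to centre = 49.25 ≤ 65.25, so it lies inside.
All remaining points lie in this disk, and no smaller disk contains both endpoints, so this is the minimum enclosing circle.
r = √(65.25) ≈ 8.08.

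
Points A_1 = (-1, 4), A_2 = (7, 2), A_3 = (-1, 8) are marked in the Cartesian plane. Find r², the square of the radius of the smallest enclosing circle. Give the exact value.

Side lengths²: A_1A_2² = 68, A_1A_3² = 16, A_2A_3² = 100.
Since A_2A_3² = 100 ≥ 68 + 16 = 84, the angle opposite A_2A_3 is not acute, so the smallest enclosing circle has A_2A_3 as diameter.
Centre = midpoint of A_2A_3 = (3, 5), r² = 100/4 = 25.

25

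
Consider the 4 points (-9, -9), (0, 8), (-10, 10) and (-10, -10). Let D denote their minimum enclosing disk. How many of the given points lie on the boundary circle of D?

The minimum enclosing circle of a finite set is fixed by two of the points (as a diameter) or three (as a circumcircle).
The minimum enclosing circle is determined by three boundary points: (0, 8), (-10, 10), (-10, -10).
Their circumcentre is (-6.8, 0) with r² = 110.24.
The farthest remaining point (-9, -9) is at distance² 85.84 ≤ 110.24.
The points at distance exactly r from the centre are (0, 8), (-10, 10), (-10, -10) — 3 points.

3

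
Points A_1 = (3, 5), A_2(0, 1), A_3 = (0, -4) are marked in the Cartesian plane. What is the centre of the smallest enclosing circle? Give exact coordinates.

(1.5, 0.5)

Side lengths²: A_1A_2² = 25, A_1A_3² = 90, A_2A_3² = 25.
Since A_1A_3² = 90 ≥ 25 + 25 = 50, the angle opposite A_1A_3 is not acute, so the smallest enclosing circle has A_1A_3 as diameter.
Centre = midpoint of A_1A_3 = (1.5, 0.5), r² = 90/4 = 22.5.
Centre = (1.5, 0.5).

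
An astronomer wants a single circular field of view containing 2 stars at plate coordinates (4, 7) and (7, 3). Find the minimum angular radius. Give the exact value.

The smallest circle enclosing two points has them as diameter endpoints.
Centre = midpoint = (5.5, 5); r² = |(4, 7)−(7, 3)|²/4 = 25/4 = 6.25.
r = √(6.25) = 2.5.

2.5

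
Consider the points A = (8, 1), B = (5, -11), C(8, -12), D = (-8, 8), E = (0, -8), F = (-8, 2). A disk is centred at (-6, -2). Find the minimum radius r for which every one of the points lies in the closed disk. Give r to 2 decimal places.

The required radius is the distance from (-6, -2) to the farthest point.
Squared distances: 205, 202, 296, 104, 72, 20.
Maximum is 296, attained at C.
r = √296 ≈ 17.20.

17.20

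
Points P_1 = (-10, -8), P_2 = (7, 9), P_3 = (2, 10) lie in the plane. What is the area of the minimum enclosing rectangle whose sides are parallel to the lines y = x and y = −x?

102

In coordinates u = x + y, v = x − y the rectangle is axis-aligned; the map (x,y)→(u,v) scales areas by 2.
u-values: -18, 16, 12; range = 16 − (-18) = 34.
v-values: -2, -2, -8; range = -2 − (-8) = 6.
Area = (34 × 6) / 2 = 102.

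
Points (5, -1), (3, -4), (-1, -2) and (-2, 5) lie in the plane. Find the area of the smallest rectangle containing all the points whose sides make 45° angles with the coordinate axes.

In coordinates u = x + y, v = x − y the rectangle is axis-aligned; the map (x,y)→(u,v) scales areas by 2.
u-values: 4, -1, -3, 3; range = 4 − (-3) = 7.
v-values: 6, 7, 1, -7; range = 7 − (-7) = 14.
Area = (7 × 14) / 2 = 49.

49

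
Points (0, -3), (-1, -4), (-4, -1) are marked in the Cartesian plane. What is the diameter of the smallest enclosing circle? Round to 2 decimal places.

Call the three points A, B, C in the order given.
Side lengths²: AB² = 2, AC² = 20, BC² = 18.
Since AC² = 20 ≥ 18 + 2 = 20, the angle opposite AC is not acute, so the smallest enclosing circle has AC as diameter.
Centre = midpoint of AC = (-2, -2), r² = 20/4 = 5.
Diameter = 2r = 2√5 ≈ 4.47.

4.47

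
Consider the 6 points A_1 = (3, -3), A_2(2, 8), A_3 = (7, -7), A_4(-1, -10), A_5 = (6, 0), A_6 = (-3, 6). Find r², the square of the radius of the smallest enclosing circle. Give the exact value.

A smallest enclosing disk is always determined by at most three of the input points on its boundary.
The farthest pair is A_2–A_4 with squared distance 333. The circle on this segment as diameter has centre (0.5, -1) and r² = 333/4 = 83.25.
Check A_1: distance² to centre = 10.25 ≤ 83.25, so it lies inside.
All remaining points lie in this disk, and no smaller disk contains both endpoints, so this is the minimum enclosing circle.

83.25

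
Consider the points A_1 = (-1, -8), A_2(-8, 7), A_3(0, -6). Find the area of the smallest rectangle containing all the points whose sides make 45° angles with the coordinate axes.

88

In coordinates u = x + y, v = x − y the rectangle is axis-aligned; the map (x,y)→(u,v) scales areas by 2.
u-values: -9, -1, -6; range = -1 − (-9) = 8.
v-values: 7, -15, 6; range = 7 − (-15) = 22.
Area = (8 × 22) / 2 = 88.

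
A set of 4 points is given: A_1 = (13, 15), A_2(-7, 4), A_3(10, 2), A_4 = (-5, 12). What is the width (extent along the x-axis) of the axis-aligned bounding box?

max x = 13, min x = -7, so width = 20.

20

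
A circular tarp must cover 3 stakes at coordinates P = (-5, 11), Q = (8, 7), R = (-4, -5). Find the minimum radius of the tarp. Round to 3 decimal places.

Side lengths²: PQ² = 185, PR² = 257, QR² = 288.
Since QR² = 288 < 257 + 185 = 442, the triangle is acute, so the smallest enclosing circle is the circumcircle.
Circumcentre = (-9/34, 111/34), r² = 47545/578.
r = √(47545/578) ≈ 9.070.

9.070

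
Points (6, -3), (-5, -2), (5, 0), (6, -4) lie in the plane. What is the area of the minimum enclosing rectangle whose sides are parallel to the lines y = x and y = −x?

In coordinates u = x + y, v = x − y the rectangle is axis-aligned; the map (x,y)→(u,v) scales areas by 2.
u-values: 3, -7, 5, 2; range = 5 − (-7) = 12.
v-values: 9, -3, 5, 10; range = 10 − (-3) = 13.
Area = (12 × 13) / 2 = 78.

78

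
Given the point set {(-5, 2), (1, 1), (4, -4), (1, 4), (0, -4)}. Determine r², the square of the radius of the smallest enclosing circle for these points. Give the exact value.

29.25

A smallest enclosing disk is always determined by at most three of the input points on its boundary.
The farthest pair is (-5, 2)–(4, -4) with squared distance 117. The circle on this segment as diameter has centre (-0.5, -1) and r² = 117/4 = 29.25.
Check (1, 1): distance² to centre = 6.25 ≤ 29.25, so it lies inside.
All remaining points lie in this disk, and no smaller disk contains both endpoints, so this is the minimum enclosing circle.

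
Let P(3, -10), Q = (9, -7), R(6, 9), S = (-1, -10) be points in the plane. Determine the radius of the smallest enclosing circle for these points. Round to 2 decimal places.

A smallest enclosing disk is always determined by at most three of the input points on its boundary.
The farthest pair is R–S with squared distance 410. The circle on this segment as diameter has centre (2.5, -0.5) and r² = 410/4 = 102.5.
Check P: distance² to centre = 90.5 ≤ 102.5, so it lies inside.
All remaining points lie in this disk, and no smaller disk contains both endpoints, so this is the minimum enclosing circle.
r = √(102.5) ≈ 10.12.

10.12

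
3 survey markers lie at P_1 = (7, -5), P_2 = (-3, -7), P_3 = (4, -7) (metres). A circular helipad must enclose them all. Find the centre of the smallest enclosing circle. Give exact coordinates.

(2, -6)

Side lengths²: P_1P_2² = 104, P_1P_3² = 13, P_2P_3² = 49.
Since P_1P_2² = 104 ≥ 49 + 13 = 62, the angle opposite P_1P_2 is not acute, so the smallest enclosing circle has P_1P_2 as diameter.
Centre = midpoint of P_1P_2 = (2, -6), r² = 104/4 = 26.
Centre = (2, -6).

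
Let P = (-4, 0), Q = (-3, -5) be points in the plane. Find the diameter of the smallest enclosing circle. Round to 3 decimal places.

5.099

The smallest circle enclosing two points has them as diameter endpoints.
Centre = midpoint = (-3.5, -2.5); r² = |PQ|²/4 = 26/4 = 6.5.
Diameter = 2r = 2√(6.5) ≈ 5.099.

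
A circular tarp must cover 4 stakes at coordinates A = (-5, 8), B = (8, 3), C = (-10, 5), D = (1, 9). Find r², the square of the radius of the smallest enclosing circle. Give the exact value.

By Welzl's lemma the MEC is supported by two points (diametrically opposite) or three points (on a circumcircle).
The farthest pair is B–C with squared distance 328. The circle on this segment as diameter has centre (-1, 4) and r² = 328/4 = 82.
Check A: distance² to centre = 32 ≤ 82, so it lies inside.
All remaining points lie in this disk, and no smaller disk contains both endpoints, so this is the minimum enclosing circle.

82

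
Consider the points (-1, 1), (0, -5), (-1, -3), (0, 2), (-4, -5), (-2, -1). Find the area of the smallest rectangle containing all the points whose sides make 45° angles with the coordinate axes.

38.5

In coordinates u = x + y, v = x − y the rectangle is axis-aligned; the map (x,y)→(u,v) scales areas by 2.
u-values: 0, -5, -4, 2, -9, -3; range = 2 − (-9) = 11.
v-values: -2, 5, 2, -2, 1, -1; range = 5 − (-2) = 7.
Area = (11 × 7) / 2 = 38.5.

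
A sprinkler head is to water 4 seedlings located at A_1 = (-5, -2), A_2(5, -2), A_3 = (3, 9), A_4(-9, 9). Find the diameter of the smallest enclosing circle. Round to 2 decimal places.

17.80

The farthest pair is A_2–A_4 with squared distance 317. The circle on this segment as diameter has centre (-2, 3.5) and r² = 317/4 = 79.25.
Check A_1: distance² to centre = 39.25 ≤ 79.25, so it lies inside.
All remaining points lie in this disk, and no smaller disk contains both endpoints, so this is the minimum enclosing circle.
Diameter = 2r = 2√(79.25) ≈ 17.80.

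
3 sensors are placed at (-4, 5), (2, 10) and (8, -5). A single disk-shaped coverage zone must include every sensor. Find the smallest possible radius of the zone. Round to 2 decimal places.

Call the three points A, B, C in the order given.
Side lengths²: AB² = 61, AC² = 244, BC² = 261.
Since BC² = 261 < 244 + 61 = 305, the triangle is acute, so the smallest enclosing circle is the circumcircle.
Circumcentre = (3.625, 1.95), r² = 67.443125.
r = √(67.443125) ≈ 8.21.

8.21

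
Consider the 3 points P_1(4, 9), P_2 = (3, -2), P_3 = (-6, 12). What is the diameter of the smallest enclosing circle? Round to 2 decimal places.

Side lengths²: P_1P_2² = 122, P_1P_3² = 109, P_2P_3² = 277.
Since P_2P_3² = 277 ≥ 122 + 109 = 231, the angle opposite P_2P_3 is not acute, so the smallest enclosing circle has P_2P_3 as diameter.
Centre = midpoint of P_2P_3 = (-1.5, 5), r² = 277/4 = 69.25.
Diameter = 2r = 2√(69.25) ≈ 16.64.

16.64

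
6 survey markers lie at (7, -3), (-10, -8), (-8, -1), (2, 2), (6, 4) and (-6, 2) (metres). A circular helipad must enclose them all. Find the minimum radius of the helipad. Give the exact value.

10

The farthest pair is (-10, -8)–(6, 4) with squared distance 400. The circle on this segment as diameter has centre (-2, -2) and r² = 400/4 = 100.
Check (7, -3): distance² to centre = 82 ≤ 100, so it lies inside.
All remaining points lie in this disk, and no smaller disk contains both endpoints, so this is the minimum enclosing circle.
r = √100 = 10.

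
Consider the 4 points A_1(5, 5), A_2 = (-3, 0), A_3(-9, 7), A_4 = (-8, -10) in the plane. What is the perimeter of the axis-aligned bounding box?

Width = max x − min x = 5 − (-9) = 14.
Height = max y − min y = 7 − (-10) = 17.
Perimeter = 2(14 + 17) = 62.

62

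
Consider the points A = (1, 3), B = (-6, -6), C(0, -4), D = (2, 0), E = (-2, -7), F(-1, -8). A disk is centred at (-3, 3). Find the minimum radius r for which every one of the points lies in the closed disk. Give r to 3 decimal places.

11.180

The required radius is the distance from (-3, 3) to the farthest point.
Squared distances: 16, 90, 58, 34, 101, 125.
Maximum is 125, attained at F.
r = √125 ≈ 11.180.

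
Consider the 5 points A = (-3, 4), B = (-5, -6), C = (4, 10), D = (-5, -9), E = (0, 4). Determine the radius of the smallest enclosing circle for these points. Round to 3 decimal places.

The minimum enclosing circle of a finite set is fixed by two of the points (as a diameter) or three (as a circumcircle).
The farthest pair is C–D with squared distance 442. The circle on this segment as diameter has centre (-0.5, 0.5) and r² = 442/4 = 110.5.
Check A: distance² to centre = 18.5 ≤ 110.5, so it lies inside.
All remaining points lie in this disk, and no smaller disk contains both endpoints, so this is the minimum enclosing circle.
r = √(110.5) ≈ 10.512.

10.512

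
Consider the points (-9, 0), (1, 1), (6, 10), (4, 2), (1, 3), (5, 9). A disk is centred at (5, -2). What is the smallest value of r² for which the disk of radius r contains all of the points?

200

The required radius is the distance from (5, -2) to the farthest point.
Squared distances: 200, 25, 145, 17, 41, 121.
Maximum is 200, attained at (-9, 0).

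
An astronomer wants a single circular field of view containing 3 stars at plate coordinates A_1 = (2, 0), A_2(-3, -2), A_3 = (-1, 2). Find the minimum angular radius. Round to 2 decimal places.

2.71

Side lengths²: A_1A_2² = 29, A_1A_3² = 13, A_2A_3² = 20.
Since A_1A_2² = 29 < 20 + 13 = 33, the triangle is acute, so the smallest enclosing circle is the circumcircle.
Circumcentre = (-0.625, -0.6875), r² = 7.36328125.
r = √(7.36328125) ≈ 2.71.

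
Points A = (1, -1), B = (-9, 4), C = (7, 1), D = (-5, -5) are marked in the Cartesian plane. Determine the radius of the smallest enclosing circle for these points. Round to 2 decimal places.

The minimum enclosing circle is determined by three boundary points: B, C, D.
Their circumcentre is (-47/44, 47/22) with r² = 128525/1936.
The farthest remaining point A is at distance² 27325/1936 ≤ 128525/1936.
r = √(128525/1936) ≈ 8.15.

8.15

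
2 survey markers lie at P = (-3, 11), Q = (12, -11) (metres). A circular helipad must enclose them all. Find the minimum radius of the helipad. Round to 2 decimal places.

13.31

The smallest circle enclosing two points has them as diameter endpoints.
Centre = midpoint = (4.5, 0); r² = |PQ|²/4 = 709/4 = 177.25.
r = √(177.25) ≈ 13.31.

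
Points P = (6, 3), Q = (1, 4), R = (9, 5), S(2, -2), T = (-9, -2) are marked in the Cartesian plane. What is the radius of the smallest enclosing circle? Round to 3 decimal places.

9.657

The minimum enclosing circle of a finite set is fixed by two of the points (as a diameter) or three (as a circumcircle).
The farthest pair is R–T with squared distance 373. The circle on this segment as diameter has centre (0, 1.5) and r² = 373/4 = 93.25.
Check P: distance² to centre = 38.25 ≤ 93.25, so it lies inside.
All remaining points lie in this disk, and no smaller disk contains both endpoints, so this is the minimum enclosing circle.
r = √(93.25) ≈ 9.657.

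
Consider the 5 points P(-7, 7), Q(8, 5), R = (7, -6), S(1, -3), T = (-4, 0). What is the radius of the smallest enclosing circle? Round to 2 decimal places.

9.55

By Welzl's lemma the MEC is supported by two points (diametrically opposite) or three points (on a circumcircle).
The farthest pair is P–R with squared distance 365. The circle on this segment as diameter has centre (0, 0.5) and r² = 365/4 = 91.25.
Check Q: distance² to centre = 84.25 ≤ 91.25, so it lies inside.
All remaining points lie in this disk, and no smaller disk contains both endpoints, so this is the minimum enclosing circle.
r = √(91.25) ≈ 9.55.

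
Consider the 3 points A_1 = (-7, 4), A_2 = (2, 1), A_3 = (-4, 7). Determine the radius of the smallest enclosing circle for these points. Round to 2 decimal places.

4.74

Side lengths²: A_1A_2² = 90, A_1A_3² = 18, A_2A_3² = 72.
Since A_1A_2² = 90 ≥ 72 + 18 = 90, the angle opposite A_1A_2 is not acute, so the smallest enclosing circle has A_1A_2 as diameter.
Centre = midpoint of A_1A_2 = (-2.5, 2.5), r² = 90/4 = 22.5.
r = √(22.5) ≈ 4.74.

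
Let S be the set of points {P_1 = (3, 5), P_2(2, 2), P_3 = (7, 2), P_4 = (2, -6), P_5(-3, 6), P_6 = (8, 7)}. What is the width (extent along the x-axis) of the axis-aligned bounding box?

11

max x = 8, min x = -3, so width = 11.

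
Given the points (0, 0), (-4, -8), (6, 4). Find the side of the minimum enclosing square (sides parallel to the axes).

12

The bounding box has width 10 and height 12.
An axis-aligned square enclosing the set must have side ≥ max(width, height).
So the minimum side is max(10, 12) = 12.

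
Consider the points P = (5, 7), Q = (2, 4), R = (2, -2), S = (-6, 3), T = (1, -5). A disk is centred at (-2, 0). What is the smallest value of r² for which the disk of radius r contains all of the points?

98

The required radius is the distance from (-2, 0) to the farthest point.
Squared distances: 98, 32, 20, 25, 34.
Maximum is 98, attained at P.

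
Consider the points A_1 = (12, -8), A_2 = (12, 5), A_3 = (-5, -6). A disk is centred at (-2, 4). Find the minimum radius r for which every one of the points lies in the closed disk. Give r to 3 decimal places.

The required radius is the distance from (-2, 4) to the farthest point.
Squared distances: 340, 197, 109.
Maximum is 340, attained at A_1.
r = √340 ≈ 18.439.

18.439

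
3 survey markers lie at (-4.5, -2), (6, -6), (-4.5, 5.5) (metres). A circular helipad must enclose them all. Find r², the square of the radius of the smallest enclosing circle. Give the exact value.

60.625

Call the three points A, B, C in the order given.
Side lengths²: AB² = 126.25, AC² = 56.25, BC² = 242.5.
Since BC² = 242.5 ≥ 126.25 + 56.25 = 182.5, the angle opposite BC is not acute, so the smallest enclosing circle has BC as diameter.
Centre = midpoint of BC = (0.75, -0.25), r² = 242.5/4 = 60.625.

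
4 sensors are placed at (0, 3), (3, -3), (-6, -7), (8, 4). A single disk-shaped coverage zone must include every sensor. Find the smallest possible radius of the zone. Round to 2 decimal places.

The farthest pair is (-6, -7)–(8, 4) with squared distance 317. The circle on this segment as diameter has centre (1, -1.5) and r² = 317/4 = 79.25.
Check (0, 3): distance² to centre = 21.25 ≤ 79.25, so it lies inside.
All remaining points lie in this disk, and no smaller disk contains both endpoints, so this is the minimum enclosing circle.
r = √(79.25) ≈ 8.90.

8.90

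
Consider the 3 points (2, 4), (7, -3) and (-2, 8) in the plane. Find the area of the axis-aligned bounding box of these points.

99

x ranges over [-2, 7], width 9.
y ranges over [-3, 8], height 11.
Area = 9 × 11 = 99.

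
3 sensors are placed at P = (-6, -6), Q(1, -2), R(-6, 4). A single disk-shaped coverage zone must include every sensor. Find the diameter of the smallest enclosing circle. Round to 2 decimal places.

Side lengths²: PQ² = 65, PR² = 100, QR² = 85.
Since PR² = 100 < 85 + 65 = 150, the triangle is acute, so the smallest enclosing circle is the circumcircle.
Circumcentre = (-59/14, -1), r² = 5525/196.
Diameter = 2r = 2√(5525/196) ≈ 10.62.

10.62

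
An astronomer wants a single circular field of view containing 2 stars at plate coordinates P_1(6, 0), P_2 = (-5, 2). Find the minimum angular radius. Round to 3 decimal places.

5.590

The smallest circle enclosing two points has them as diameter endpoints.
Centre = midpoint = (0.5, 1); r² = |P_1P_2|²/4 = 125/4 = 31.25.
r = √(31.25) ≈ 5.590.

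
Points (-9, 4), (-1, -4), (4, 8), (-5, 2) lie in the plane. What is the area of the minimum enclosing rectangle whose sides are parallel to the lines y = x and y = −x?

136

In coordinates u = x + y, v = x − y the rectangle is axis-aligned; the map (x,y)→(u,v) scales areas by 2.
u-values: -5, -5, 12, -3; range = 12 − (-5) = 17.
v-values: -13, 3, -4, -7; range = 3 − (-13) = 16.
Area = (17 × 16) / 2 = 136.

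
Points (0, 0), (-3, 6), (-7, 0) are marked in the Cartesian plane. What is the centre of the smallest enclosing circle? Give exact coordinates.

(-3.5, 2)

Call the three points A, B, C in the order given.
Side lengths²: AB² = 45, AC² = 49, BC² = 52.
Since BC² = 52 < 49 + 45 = 94, the triangle is acute, so the smallest enclosing circle is the circumcircle.
Circumcentre = (-3.5, 2), r² = 16.25.
Centre = (-3.5, 2).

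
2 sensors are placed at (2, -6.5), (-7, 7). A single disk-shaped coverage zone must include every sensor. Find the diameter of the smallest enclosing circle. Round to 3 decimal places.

16.225

The smallest circle enclosing two points has them as diameter endpoints.
Centre = midpoint = (-2.5, 0.25); r² = |(2, -6.5)−(-7, 7)|²/4 = 263.25/4 = 65.8125.
Diameter = 2r = 2√(65.8125) ≈ 16.225.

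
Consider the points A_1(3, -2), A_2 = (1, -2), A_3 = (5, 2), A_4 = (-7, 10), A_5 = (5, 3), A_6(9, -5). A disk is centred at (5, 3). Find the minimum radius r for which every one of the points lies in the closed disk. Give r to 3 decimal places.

The required radius is the distance from (5, 3) to the farthest point.
Squared distances: 29, 41, 1, 193, 0, 80.
Maximum is 193, attained at A_4.
r = √193 ≈ 13.892.

13.892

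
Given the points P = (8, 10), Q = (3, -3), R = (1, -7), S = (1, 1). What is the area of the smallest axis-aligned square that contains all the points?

The bounding box has width 7 and height 17.
An axis-aligned square enclosing the set must have side ≥ max(width, height).
So the minimum side is max(7, 17) = 17.
Area = 17² = 289.

289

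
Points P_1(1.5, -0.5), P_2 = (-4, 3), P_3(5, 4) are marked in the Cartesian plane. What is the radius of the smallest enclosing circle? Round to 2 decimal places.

Side lengths²: P_1P_2² = 42.5, P_1P_3² = 32.5, P_2P_3² = 82.
Since P_2P_3² = 82 ≥ 42.5 + 32.5 = 75, the angle opposite P_2P_3 is not acute, so the smallest enclosing circle has P_2P_3 as diameter.
Centre = midpoint of P_2P_3 = (0.5, 3.5), r² = 82/4 = 20.5.
r = √(20.5) ≈ 4.53.

4.53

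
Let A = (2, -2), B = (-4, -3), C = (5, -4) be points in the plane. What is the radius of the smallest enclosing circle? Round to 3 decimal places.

Side lengths²: AB² = 37, AC² = 13, BC² = 82.
Since BC² = 82 ≥ 37 + 13 = 50, the angle opposite BC is not acute, so the smallest enclosing circle has BC as diameter.
Centre = midpoint of BC = (0.5, -3.5), r² = 82/4 = 20.5.
r = √(20.5) ≈ 4.528.

4.528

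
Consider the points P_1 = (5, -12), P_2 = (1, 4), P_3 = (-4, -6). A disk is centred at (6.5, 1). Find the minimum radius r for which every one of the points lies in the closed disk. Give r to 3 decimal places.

The required radius is the distance from (6.5, 1) to the farthest point.
Squared distances: 171.25, 39.25, 159.25.
Maximum is 171.25, attained at P_1.
r = √(171.25) ≈ 13.086.

13.086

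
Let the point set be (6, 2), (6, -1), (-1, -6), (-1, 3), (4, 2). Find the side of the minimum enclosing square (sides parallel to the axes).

The bounding box has width 7 and height 9.
An axis-aligned square enclosing the set must have side ≥ max(width, height).
So the minimum side is max(7, 9) = 9.

9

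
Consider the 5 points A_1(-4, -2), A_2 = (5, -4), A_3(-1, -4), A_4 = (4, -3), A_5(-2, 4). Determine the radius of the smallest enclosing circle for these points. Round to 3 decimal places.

5.343

The minimum enclosing circle of a finite set is fixed by two of the points (as a diameter) or three (as a circumcircle).
The minimum enclosing circle is determined by three boundary points: A_1, A_2, A_5.
Their circumcentre is (63/58, -21/58) with r² = 48025/1682.
The farthest remaining point A_3 is at distance² 29581/1682 ≤ 48025/1682.
r = √(48025/1682) ≈ 5.343.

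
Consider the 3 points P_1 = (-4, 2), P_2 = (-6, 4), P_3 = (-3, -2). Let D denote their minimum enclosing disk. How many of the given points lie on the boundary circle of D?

Side lengths²: P_1P_2² = 8, P_1P_3² = 17, P_2P_3² = 45.
Since P_2P_3² = 45 ≥ 17 + 8 = 25, the angle opposite P_2P_3 is not acute, so the smallest enclosing circle has P_2P_3 as diameter.
Centre = midpoint of P_2P_3 = (-4.5, 1), r² = 45/4 = 11.25.
The points at distance exactly r from the centre are P_2, P_3 — 2 points.

2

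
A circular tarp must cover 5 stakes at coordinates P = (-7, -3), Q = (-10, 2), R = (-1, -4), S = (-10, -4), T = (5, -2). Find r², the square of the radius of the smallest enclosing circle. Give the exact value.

The minimum enclosing circle of a finite set is fixed by two of the points (as a diameter) or three (as a circumcircle).
The minimum enclosing circle is determined by three boundary points: Q, S, T.
Their circumcentre is (-83/30, -1) with r² = 55189/900.
The farthest remaining point P is at distance² 19729/900 ≤ 55189/900.

55189/900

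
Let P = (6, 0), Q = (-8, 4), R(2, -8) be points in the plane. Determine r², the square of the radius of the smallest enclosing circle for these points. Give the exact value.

63.14453125

Side lengths²: PQ² = 212, PR² = 80, QR² = 244.
Since QR² = 244 < 212 + 80 = 292, the triangle is acute, so the smallest enclosing circle is the circumcircle.
Circumcentre = (-1.875, -1.0625), r² = 63.14453125.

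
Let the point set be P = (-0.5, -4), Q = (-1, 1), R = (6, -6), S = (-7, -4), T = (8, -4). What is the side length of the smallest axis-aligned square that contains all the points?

15

The bounding box has width 15 and height 7.
An axis-aligned square enclosing the set must have side ≥ max(width, height).
So the minimum side is max(15, 7) = 15.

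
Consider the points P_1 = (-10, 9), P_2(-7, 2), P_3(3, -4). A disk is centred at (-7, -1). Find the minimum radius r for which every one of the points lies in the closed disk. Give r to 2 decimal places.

The required radius is the distance from (-7, -1) to the farthest point.
Squared distances: 109, 9, 109.
Maximum is 109, attained at P_1.
r = √109 ≈ 10.44.

10.44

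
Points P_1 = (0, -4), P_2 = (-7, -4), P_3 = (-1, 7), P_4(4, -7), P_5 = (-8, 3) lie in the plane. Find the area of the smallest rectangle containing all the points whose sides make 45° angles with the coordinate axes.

In coordinates u = x + y, v = x − y the rectangle is axis-aligned; the map (x,y)→(u,v) scales areas by 2.
u-values: -4, -11, 6, -3, -5; range = 6 − (-11) = 17.
v-values: 4, -3, -8, 11, -11; range = 11 − (-11) = 22.
Area = (17 × 22) / 2 = 187.

187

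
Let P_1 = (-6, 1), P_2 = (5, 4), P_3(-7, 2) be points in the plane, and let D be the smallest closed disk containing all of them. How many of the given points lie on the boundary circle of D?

2

Side lengths²: P_1P_2² = 130, P_1P_3² = 2, P_2P_3² = 148.
Since P_2P_3² = 148 ≥ 130 + 2 = 132, the angle opposite P_2P_3 is not acute, so the smallest enclosing circle has P_2P_3 as diameter.
Centre = midpoint of P_2P_3 = (-1, 3), r² = 148/4 = 37.
The points at distance exactly r from the centre are P_2, P_3 — 2 points.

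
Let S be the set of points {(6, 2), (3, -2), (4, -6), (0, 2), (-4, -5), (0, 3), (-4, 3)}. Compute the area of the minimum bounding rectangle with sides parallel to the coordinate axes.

90

x ranges over [-4, 6], width 10.
y ranges over [-6, 3], height 9.
Area = 10 × 9 = 90.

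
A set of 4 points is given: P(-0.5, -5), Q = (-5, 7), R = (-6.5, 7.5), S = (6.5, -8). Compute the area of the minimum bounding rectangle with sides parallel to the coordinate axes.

x ranges over [-6.5, 6.5], width 13.
y ranges over [-8, 7.5], height 15.5.
Area = 13 × 15.5 = 201.5.

201.5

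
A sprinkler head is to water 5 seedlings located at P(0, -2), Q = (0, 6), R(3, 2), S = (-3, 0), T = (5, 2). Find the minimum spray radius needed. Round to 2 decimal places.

A smallest enclosing disk is always determined by at most three of the input points on its boundary.
The minimum enclosing circle is determined by three boundary points: Q, S, T.
Their circumcentre is (11/14, 13/7) with r² = 3485/196.
The farthest remaining point P is at distance² 3037/196 ≤ 3485/196.
r = √(3485/196) ≈ 4.22.

4.22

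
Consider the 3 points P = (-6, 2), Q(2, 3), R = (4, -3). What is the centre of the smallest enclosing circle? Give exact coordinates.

(-1, -0.5)

Side lengths²: PQ² = 65, PR² = 125, QR² = 40.
Since PR² = 125 ≥ 65 + 40 = 105, the angle opposite PR is not acute, so the smallest enclosing circle has PR as diameter.
Centre = midpoint of PR = (-1, -0.5), r² = 125/4 = 31.25.
Centre = (-1, -0.5).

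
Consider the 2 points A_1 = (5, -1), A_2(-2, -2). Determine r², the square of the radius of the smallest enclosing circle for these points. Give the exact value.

12.5

The smallest circle enclosing two points has them as diameter endpoints.
Centre = midpoint = (1.5, -1.5); r² = |A_1A_2|²/4 = 50/4 = 12.5.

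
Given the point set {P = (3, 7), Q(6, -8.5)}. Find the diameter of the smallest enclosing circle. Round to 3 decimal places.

The smallest circle enclosing two points has them as diameter endpoints.
Centre = midpoint = (4.5, -0.75); r² = |PQ|²/4 = 249.25/4 = 62.3125.
Diameter = 2r = 2√(62.3125) ≈ 15.788.

15.788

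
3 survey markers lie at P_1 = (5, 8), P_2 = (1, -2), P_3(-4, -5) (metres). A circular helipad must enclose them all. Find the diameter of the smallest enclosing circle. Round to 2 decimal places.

15.81

Side lengths²: P_1P_2² = 116, P_1P_3² = 250, P_2P_3² = 34.
Since P_1P_3² = 250 ≥ 116 + 34 = 150, the angle opposite P_1P_3 is not acute, so the smallest enclosing circle has P_1P_3 as diameter.
Centre = midpoint of P_1P_3 = (0.5, 1.5), r² = 250/4 = 62.5.
Diameter = 2r = 2√(62.5) ≈ 15.81.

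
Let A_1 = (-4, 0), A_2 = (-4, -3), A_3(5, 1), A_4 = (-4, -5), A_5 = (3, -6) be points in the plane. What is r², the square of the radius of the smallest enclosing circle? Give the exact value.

The minimum enclosing circle of a finite set is fixed by two of the points (as a diameter) or three (as a circumcircle).
The farthest pair is A_3–A_4 with squared distance 117. The circle on this segment as diameter has centre (0.5, -2) and r² = 117/4 = 29.25.
Check A_1: distance² to centre = 24.25 ≤ 29.25, so it lies inside.
All remaining points lie in this disk, and no smaller disk contains both endpoints, so this is the minimum enclosing circle.

29.25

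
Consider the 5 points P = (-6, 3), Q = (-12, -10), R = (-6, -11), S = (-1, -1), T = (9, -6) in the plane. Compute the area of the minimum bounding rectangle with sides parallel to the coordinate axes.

294

x ranges over [-12, 9], width 21.
y ranges over [-11, 3], height 14.
Area = 21 × 14 = 294.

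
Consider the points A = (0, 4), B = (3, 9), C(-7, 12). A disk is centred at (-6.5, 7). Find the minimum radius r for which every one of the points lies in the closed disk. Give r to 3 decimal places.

The required radius is the distance from (-6.5, 7) to the farthest point.
Squared distances: 51.25, 94.25, 25.25.
Maximum is 94.25, attained at B.
r = √(94.25) ≈ 9.708.

9.708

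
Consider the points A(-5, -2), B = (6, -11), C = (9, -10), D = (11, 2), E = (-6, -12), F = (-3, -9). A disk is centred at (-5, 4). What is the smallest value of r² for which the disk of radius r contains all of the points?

The required radius is the distance from (-5, 4) to the farthest point.
Squared distances: 36, 346, 392, 260, 257, 173.
Maximum is 392, attained at C.

392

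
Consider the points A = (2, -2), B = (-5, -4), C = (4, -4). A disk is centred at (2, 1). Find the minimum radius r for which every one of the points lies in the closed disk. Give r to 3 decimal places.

The required radius is the distance from (2, 1) to the farthest point.
Squared distances: 9, 74, 29.
Maximum is 74, attained at B.
r = √74 ≈ 8.602.

8.602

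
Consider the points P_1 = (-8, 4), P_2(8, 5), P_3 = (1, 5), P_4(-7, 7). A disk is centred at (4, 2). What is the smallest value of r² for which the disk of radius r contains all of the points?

The required radius is the distance from (4, 2) to the farthest point.
Squared distances: 148, 25, 18, 146.
Maximum is 148, attained at P_1.

148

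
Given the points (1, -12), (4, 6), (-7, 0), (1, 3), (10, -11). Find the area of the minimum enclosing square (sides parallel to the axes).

The bounding box has width 17 and height 18.
An axis-aligned square enclosing the set must have side ≥ max(width, height).
So the minimum side is max(17, 18) = 18.
Area = 18² = 324.

324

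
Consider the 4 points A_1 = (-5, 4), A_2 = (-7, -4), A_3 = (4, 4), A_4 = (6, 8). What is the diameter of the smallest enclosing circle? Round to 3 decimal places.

17.692

A smallest enclosing disk is always determined by at most three of the input points on its boundary.
The farthest pair is A_2–A_4 with squared distance 313. The circle on this segment as diameter has centre (-0.5, 2) and r² = 313/4 = 78.25.
Check A_1: distance² to centre = 24.25 ≤ 78.25, so it lies inside.
All remaining points lie in this disk, and no smaller disk contains both endpoints, so this is the minimum enclosing circle.
Diameter = 2r = 2√(78.25) ≈ 17.692.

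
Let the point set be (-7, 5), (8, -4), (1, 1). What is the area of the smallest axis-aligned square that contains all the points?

225

The bounding box has width 15 and height 9.
An axis-aligned square enclosing the set must have side ≥ max(width, height).
So the minimum side is max(15, 9) = 15.
Area = 15² = 225.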